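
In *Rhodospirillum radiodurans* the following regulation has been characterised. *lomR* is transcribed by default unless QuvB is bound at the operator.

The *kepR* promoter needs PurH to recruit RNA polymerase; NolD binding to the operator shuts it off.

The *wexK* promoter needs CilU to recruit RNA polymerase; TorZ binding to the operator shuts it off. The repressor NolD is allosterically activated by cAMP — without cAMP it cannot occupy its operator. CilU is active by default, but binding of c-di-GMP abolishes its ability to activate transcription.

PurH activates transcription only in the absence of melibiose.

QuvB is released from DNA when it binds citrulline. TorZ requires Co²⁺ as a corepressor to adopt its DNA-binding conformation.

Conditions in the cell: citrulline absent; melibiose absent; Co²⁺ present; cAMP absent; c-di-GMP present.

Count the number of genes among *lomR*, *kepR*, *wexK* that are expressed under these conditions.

1

Citrulline is absent, so QuvB is active.
With repressor QuvB bound, *lomR* is not transcribed.
→ *lomR* is OFF.
cAMP is absent, so NolD is inactive.
Melibiose is absent, so PurH is active.
No repressor is bound and PurH is active, so *kepR* is transcribed.
→ *kepR* is ON.
Co²⁺ is present, so TorZ is active.
c-di-GMP is present, so CilU is inactive.
With repressor TorZ bound, *wexK* is not transcribed.
→ *wexK* is OFF.
1 of the 3 genes is transcribed.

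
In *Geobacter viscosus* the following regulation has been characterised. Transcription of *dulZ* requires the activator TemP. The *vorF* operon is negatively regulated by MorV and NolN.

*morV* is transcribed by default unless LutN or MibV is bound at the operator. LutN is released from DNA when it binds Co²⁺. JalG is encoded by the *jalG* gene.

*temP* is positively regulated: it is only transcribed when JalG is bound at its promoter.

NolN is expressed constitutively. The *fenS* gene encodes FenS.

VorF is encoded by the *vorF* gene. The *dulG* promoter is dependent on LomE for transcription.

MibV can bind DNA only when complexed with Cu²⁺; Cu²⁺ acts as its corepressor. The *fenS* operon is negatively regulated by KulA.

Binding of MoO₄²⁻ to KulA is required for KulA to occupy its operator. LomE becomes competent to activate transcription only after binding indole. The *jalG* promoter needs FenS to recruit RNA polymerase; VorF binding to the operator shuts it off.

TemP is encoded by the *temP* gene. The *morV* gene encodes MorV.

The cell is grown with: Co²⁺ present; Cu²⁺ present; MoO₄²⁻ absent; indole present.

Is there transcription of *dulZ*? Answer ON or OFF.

ON

Co²⁺ is present, so LutN is inactive.
Cu²⁺ is present, so MibV is active.
With repressor MibV bound, *morV* is not transcribed.
So MorV is not produced.
NolN is produced constitutively and is active.
With repressor NolN bound, *vorF* is not transcribed.
So VorF is not produced.
MoO₄²⁻ is absent, so KulA is inactive.
With no repressor bound, *fenS* is transcribed.
So FenS is produced and active.
No repressor is bound and FenS is active, so *jalG* is transcribed.
So JalG is produced and active.
No repressor is bound and JalG is active, so *temP* is transcribed.
So TemP is produced and active.
No repressor is bound and TemP is active, so *dulZ* is transcribed.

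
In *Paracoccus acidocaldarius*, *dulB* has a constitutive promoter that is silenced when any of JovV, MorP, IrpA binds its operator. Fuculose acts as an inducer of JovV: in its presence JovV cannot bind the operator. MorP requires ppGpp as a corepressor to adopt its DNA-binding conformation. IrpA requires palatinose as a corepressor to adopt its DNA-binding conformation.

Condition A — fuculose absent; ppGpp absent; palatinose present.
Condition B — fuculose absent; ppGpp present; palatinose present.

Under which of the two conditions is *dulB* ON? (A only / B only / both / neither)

neither

Condition A:
Fuculose is absent, so JovV is active.
ppGpp is absent, so MorP is inactive.
Palatinose is present, so IrpA is active.
With repressor JovV bound, *dulB* is not transcribed.
→ *dulB* is OFF in A.
Condition B:
Fuculose is absent, so JovV is active.
ppGpp is present, so MorP is active.
Palatinose is present, so IrpA is active.
With repressor JovV bound, *dulB* is not transcribed.
→ *dulB* is OFF in B.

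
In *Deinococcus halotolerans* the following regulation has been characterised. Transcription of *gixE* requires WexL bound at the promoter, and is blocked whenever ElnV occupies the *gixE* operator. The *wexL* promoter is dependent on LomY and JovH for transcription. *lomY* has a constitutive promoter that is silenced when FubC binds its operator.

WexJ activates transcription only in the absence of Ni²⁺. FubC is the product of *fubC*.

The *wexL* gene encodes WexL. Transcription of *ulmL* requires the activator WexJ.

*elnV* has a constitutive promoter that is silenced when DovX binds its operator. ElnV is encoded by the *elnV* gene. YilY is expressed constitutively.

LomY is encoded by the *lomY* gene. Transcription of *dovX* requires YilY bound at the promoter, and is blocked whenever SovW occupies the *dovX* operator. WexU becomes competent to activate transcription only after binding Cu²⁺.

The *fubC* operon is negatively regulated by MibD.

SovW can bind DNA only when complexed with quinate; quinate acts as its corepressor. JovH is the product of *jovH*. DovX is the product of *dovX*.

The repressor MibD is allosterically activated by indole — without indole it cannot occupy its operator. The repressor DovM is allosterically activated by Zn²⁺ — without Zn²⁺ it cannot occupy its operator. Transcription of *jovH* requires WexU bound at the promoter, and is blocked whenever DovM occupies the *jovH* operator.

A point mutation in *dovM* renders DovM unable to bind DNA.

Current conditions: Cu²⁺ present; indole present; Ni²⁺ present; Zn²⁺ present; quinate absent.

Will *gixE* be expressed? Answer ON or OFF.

YilY is produced constitutively and is active.
Quinate is absent, so SovW is inactive.
No repressor is bound and YilY is active, so *dovX* is transcribed.
So DovX is produced and active.
With repressor DovX bound, *elnV* is not transcribed.
So ElnV is not produced.
Indole is present, so MibD is active.
With repressor MibD bound, *fubC* is not transcribed.
So FubC is not produced.
With no repressor bound, *lomY* is transcribed.
So LomY is produced and active.
DovM is non-functional in this strain, so it has no effect.
Cu²⁺ is present, so WexU is active.
No repressor is bound and WexU is active, so *jovH* is transcribed.
So JovH is produced and active.
No repressor is bound and LomY and JovH are active, so *wexL* is transcribed.
So WexL is produced and active.
No repressor is bound and WexL is active, so *gixE* is transcribed.

ON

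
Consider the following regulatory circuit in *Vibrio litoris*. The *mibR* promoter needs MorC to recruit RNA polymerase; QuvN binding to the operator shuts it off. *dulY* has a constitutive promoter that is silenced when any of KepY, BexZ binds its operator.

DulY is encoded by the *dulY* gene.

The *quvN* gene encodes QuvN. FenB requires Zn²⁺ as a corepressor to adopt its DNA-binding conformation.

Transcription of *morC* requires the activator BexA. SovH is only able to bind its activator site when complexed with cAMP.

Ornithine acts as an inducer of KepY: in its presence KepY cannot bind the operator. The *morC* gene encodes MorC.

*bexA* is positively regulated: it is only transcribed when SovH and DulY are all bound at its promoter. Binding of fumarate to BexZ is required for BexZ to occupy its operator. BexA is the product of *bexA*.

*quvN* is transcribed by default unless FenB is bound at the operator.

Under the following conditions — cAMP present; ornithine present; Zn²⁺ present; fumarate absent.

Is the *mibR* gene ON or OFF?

cAMP is present, so SovH is active.
Ornithine is present, so KepY is inactive.
Fumarate is absent, so BexZ is inactive.
With no repressor bound, *dulY* is transcribed.
So DulY is produced and active.
No repressor is bound and SovH and DulY are active, so *bexA* is transcribed.
So BexA is produced and active.
No repressor is bound and BexA is active, so *morC* is transcribed.
So MorC is produced and active.
Zn²⁺ is present, so FenB is active.
With repressor FenB bound, *quvN* is not transcribed.
So QuvN is not produced.
No repressor is bound and MorC is active, so *mibR* is transcribed.

ON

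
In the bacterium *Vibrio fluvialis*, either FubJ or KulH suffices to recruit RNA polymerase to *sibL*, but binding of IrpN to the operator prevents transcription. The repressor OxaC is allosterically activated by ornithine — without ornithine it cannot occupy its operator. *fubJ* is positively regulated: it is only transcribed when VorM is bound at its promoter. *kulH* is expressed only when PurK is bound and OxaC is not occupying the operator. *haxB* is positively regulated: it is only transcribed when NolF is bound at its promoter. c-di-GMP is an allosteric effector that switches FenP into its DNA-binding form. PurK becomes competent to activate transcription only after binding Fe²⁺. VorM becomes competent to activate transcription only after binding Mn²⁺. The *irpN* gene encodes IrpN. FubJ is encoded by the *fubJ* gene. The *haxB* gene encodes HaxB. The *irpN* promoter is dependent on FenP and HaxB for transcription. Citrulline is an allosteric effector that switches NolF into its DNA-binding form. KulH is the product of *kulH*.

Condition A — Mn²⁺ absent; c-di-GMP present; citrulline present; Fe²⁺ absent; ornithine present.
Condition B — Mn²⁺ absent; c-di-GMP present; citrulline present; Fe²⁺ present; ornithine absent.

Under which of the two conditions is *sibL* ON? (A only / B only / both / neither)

Condition A:
Mn²⁺ is absent, so VorM is inactive.
Required activator VorM is absent, so *fubJ* is not transcribed.
So FubJ is not produced.
c-di-GMP is present, so FenP is active.
Citrulline is present, so NolF is active.
No repressor is bound and NolF is active, so *haxB* is transcribed.
So HaxB is produced and active.
No repressor is bound and FenP and HaxB are active, so *irpN* is transcribed.
So IrpN is produced and active.
Fe²⁺ is absent, so PurK is inactive.
Ornithine is present, so OxaC is active.
With repressor OxaC bound, *kulH* is not transcribed.
So KulH is not produced.
With repressor IrpN bound, *sibL* is not transcribed.
→ *sibL* is OFF in A.
Condition B:
Mn²⁺ is absent, so VorM is inactive.
Required activator VorM is absent, so *fubJ* is not transcribed.
So FubJ is not produced.
c-di-GMP is present, so FenP is active.
Citrulline is present, so NolF is active.
No repressor is bound and NolF is active, so *haxB* is transcribed.
So HaxB is produced and active.
No repressor is bound and FenP and HaxB are active, so *irpN* is transcribed.
So IrpN is produced and active.
Fe²⁺ is present, so PurK is active.
Ornithine is absent, so OxaC is inactive.
No repressor is bound and PurK is active, so *kulH* is transcribed.
So KulH is produced and active.
With repressor IrpN bound, *sibL* is not transcribed.
→ *sibL* is OFF in B.

neither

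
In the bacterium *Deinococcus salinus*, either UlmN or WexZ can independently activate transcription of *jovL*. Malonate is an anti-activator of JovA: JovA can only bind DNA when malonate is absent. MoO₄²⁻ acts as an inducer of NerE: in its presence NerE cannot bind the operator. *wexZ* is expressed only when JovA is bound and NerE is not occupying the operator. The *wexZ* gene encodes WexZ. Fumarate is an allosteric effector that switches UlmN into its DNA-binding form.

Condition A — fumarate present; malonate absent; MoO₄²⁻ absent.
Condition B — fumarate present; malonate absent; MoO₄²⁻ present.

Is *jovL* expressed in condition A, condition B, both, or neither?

Condition A:
Fumarate is present, so UlmN is active.
Malonate is absent, so JovA is active.
MoO₄²⁻ is absent, so NerE is active.
With repressor NerE bound, *wexZ* is not transcribed.
So WexZ is not produced.
Activator UlmN is present, so *jovL* is transcribed.
→ *jovL* is ON in A.
Condition B:
Fumarate is present, so UlmN is active.
Malonate is absent, so JovA is active.
MoO₄²⁻ is present, so NerE is inactive.
No repressor is bound and JovA is active, so *wexZ* is transcribed.
So WexZ is produced and active.
Activator UlmN is present, so *jovL* is transcribed.
→ *jovL* is ON in B.

both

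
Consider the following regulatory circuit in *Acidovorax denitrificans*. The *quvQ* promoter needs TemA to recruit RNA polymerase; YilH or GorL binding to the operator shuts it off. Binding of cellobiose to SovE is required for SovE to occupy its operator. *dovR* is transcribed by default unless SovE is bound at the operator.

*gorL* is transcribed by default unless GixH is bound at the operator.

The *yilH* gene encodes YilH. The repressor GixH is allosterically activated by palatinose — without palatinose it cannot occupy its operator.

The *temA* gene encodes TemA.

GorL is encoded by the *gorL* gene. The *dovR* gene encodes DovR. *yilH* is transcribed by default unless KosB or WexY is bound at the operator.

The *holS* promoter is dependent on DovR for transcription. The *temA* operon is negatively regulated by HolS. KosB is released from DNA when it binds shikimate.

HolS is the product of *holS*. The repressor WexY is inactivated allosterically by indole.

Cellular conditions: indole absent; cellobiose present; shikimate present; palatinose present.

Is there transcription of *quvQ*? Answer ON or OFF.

ON

Shikimate is present, so KosB is inactive.
Indole is absent, so WexY is active.
With repressor WexY bound, *yilH* is not transcribed.
So YilH is not produced.
Cellobiose is present, so SovE is active.
With repressor SovE bound, *dovR* is not transcribed.
So DovR is not produced.
Required activator DovR is absent, so *holS* is not transcribed.
So HolS is not produced.
With no repressor bound, *temA* is transcribed.
So TemA is produced and active.
Palatinose is present, so GixH is active.
With repressor GixH bound, *gorL* is not transcribed.
So GorL is not produced.
No repressor is bound and TemA is active, so *quvQ* is transcribed.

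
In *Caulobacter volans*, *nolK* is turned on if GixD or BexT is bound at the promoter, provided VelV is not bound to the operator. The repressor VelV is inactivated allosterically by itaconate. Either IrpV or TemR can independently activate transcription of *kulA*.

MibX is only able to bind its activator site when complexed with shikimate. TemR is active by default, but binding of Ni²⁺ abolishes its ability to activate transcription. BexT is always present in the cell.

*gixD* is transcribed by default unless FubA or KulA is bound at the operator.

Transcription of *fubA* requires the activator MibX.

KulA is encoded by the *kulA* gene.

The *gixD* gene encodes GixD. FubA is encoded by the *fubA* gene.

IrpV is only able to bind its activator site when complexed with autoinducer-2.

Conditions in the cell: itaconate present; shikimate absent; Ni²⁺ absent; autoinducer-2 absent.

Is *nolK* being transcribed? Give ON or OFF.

Shikimate is absent, so MibX is inactive.
Required activator MibX is absent, so *fubA* is not transcribed.
So FubA is not produced.
Autoinducer-2 is absent, so IrpV is inactive.
Ni²⁺ is absent, so TemR is active.
Activator TemR is present, so *kulA* is transcribed.
So KulA is produced and active.
With repressor KulA bound, *gixD* is not transcribed.
So GixD is not produced.
BexT is produced constitutively and is active.
Itaconate is present, so VelV is inactive.
Activator BexT is present, so *nolK* is transcribed.

ON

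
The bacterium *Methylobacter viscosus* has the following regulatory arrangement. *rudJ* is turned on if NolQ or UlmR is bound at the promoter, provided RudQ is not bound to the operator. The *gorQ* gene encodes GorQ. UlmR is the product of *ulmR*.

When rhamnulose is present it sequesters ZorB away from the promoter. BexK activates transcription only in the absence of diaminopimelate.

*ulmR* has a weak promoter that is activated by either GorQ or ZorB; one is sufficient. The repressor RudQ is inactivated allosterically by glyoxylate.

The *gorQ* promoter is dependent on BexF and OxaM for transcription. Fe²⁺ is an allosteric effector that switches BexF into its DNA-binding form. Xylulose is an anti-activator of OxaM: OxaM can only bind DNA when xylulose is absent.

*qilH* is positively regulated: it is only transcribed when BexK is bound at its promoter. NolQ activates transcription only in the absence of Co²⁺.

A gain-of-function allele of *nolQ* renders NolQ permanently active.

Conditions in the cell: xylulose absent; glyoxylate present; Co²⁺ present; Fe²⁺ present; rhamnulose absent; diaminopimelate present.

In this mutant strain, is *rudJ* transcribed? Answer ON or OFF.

ON

NolQ is constitutively active in this strain.
Glyoxylate is present, so RudQ is inactive.
Fe²⁺ is present, so BexF is active.
Xylulose is absent, so OxaM is active.
No repressor is bound and BexF and OxaM are active, so *gorQ* is transcribed.
So GorQ is produced and active.
Rhamnulose is absent, so ZorB is active.
Activator GorQ is present, so *ulmR* is transcribed.
So UlmR is produced and active.
Activator NolQ is present, so *rudJ* is transcribed.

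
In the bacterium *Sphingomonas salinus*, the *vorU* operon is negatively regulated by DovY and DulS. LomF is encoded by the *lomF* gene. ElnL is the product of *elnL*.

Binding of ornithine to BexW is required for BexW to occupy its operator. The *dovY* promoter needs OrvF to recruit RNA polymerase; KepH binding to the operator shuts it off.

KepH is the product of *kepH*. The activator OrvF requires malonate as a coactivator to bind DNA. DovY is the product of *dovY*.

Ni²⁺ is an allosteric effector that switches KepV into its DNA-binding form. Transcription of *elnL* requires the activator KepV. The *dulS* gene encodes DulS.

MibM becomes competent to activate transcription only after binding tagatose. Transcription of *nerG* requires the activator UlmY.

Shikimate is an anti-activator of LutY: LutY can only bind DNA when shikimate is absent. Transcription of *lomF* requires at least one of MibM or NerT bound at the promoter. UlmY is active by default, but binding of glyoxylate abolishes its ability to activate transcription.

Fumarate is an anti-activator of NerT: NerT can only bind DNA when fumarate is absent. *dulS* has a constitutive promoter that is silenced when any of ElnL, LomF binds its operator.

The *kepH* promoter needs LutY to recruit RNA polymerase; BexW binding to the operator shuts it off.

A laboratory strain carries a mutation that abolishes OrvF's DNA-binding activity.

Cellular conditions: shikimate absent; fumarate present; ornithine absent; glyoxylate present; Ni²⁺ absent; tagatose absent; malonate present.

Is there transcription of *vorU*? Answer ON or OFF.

OFF

Shikimate is absent, so LutY is active.
Ornithine is absent, so BexW is inactive.
No repressor is bound and LutY is active, so *kepH* is transcribed.
So KepH is produced and active.
OrvF is non-functional in this strain, so it has no effect.
With repressor KepH bound, *dovY* is not transcribed.
So DovY is not produced.
Ni²⁺ is absent, so KepV is inactive.
Required activator KepV is absent, so *elnL* is not transcribed.
So ElnL is not produced.
Tagatose is absent, so MibM is inactive.
Fumarate is present, so NerT is inactive.
No activator is available at the *lomF* promoter, so *lomF* is not transcribed.
So LomF is not produced.
With no repressor bound, *dulS* is transcribed.
So DulS is produced and active.
With repressor DulS bound, *vorU* is not transcribed.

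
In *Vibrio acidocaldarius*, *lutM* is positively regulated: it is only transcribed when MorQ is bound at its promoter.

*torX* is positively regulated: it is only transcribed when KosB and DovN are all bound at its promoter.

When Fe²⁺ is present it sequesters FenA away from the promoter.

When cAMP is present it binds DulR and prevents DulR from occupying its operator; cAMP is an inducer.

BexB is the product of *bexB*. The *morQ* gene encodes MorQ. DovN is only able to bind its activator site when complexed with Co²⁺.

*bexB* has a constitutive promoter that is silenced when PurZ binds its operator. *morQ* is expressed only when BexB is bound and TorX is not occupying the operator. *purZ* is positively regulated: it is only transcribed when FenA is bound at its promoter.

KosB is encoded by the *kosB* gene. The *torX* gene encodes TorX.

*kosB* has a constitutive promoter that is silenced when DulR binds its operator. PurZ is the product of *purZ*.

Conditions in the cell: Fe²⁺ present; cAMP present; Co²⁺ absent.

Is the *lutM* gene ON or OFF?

cAMP is present, so DulR is inactive.
With no repressor bound, *kosB* is transcribed.
So KosB is produced and active.
Co²⁺ is absent, so DovN is inactive.
Required activator DovN is absent, so *torX* is not transcribed.
So TorX is not produced.
Fe²⁺ is present, so FenA is inactive.
Required activator FenA is absent, so *purZ* is not transcribed.
So PurZ is not produced.
With no repressor bound, *bexB* is transcribed.
So BexB is produced and active.
No repressor is bound and BexB is active, so *morQ* is transcribed.
So MorQ is produced and active.
No repressor is bound and MorQ is active, so *lutM* is transcribed.

ON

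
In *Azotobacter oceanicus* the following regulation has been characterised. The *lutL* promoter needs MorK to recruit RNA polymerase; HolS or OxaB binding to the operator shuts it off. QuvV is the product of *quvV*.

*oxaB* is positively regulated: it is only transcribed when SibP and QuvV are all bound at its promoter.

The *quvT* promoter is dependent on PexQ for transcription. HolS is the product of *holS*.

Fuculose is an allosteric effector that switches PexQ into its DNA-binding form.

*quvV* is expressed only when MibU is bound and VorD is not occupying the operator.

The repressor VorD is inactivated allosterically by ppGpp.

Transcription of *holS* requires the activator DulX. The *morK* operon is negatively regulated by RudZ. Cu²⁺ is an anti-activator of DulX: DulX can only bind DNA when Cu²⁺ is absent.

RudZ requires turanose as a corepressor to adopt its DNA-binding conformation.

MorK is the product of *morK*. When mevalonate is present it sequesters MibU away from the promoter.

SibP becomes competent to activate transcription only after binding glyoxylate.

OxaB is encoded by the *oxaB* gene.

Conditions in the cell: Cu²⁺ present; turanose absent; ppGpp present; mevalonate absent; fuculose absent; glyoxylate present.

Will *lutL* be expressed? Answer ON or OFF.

Cu²⁺ is present, so DulX is inactive.
Required activator DulX is absent, so *holS* is not transcribed.
So HolS is not produced.
Turanose is absent, so RudZ is inactive.
With no repressor bound, *morK* is transcribed.
So MorK is produced and active.
Glyoxylate is present, so SibP is active.
Mevalonate is absent, so MibU is active.
ppGpp is present, so VorD is inactive.
No repressor is bound and MibU is active, so *quvV* is transcribed.
So QuvV is produced and active.
No repressor is bound and SibP and QuvV are active, so *oxaB* is transcribed.
So OxaB is produced and active.
With repressor OxaB bound, *lutL* is not transcribed.

OFF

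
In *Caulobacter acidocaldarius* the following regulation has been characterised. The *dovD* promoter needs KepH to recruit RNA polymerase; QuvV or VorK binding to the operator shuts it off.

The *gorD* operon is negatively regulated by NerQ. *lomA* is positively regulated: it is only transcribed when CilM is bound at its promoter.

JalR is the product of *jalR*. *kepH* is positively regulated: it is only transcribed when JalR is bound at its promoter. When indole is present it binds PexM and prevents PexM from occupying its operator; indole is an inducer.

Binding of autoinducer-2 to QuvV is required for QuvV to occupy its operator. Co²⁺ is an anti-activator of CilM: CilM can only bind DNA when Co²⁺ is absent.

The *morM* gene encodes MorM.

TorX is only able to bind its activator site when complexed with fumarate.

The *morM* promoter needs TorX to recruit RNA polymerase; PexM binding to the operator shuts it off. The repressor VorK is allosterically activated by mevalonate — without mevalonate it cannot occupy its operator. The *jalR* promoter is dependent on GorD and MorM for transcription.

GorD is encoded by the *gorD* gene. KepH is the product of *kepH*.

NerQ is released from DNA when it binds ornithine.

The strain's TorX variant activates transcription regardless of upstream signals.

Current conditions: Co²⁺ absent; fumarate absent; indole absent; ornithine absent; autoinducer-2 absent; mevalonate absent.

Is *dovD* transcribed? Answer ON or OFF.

Autoinducer-2 is absent, so QuvV is inactive.
Mevalonate is absent, so VorK is inactive.
Ornithine is absent, so NerQ is active.
With repressor NerQ bound, *gorD* is not transcribed.
So GorD is not produced.
Indole is absent, so PexM is active.
TorX is constitutively active in this strain.
With repressor PexM bound, *morM* is not transcribed.
So MorM is not produced.
Required activator GorD is absent, so *jalR* is not transcribed.
So JalR is not produced.
Required activator JalR is absent, so *kepH* is not transcribed.
So KepH is not produced.
Required activator KepH is absent, so *dovD* is not transcribed.

OFF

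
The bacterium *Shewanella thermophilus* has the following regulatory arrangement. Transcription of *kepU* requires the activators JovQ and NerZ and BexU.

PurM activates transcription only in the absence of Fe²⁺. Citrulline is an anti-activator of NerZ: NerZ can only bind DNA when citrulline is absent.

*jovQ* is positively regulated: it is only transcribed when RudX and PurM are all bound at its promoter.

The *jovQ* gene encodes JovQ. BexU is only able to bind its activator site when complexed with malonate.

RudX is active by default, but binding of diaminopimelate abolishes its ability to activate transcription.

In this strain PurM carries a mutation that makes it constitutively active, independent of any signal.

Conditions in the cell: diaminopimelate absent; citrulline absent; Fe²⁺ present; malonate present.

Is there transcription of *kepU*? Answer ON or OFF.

Diaminopimelate is absent, so RudX is active.
PurM is constitutively active in this strain.
No repressor is bound and RudX and PurM are active, so *jovQ* is transcribed.
So JovQ is produced and active.
Citrulline is absent, so NerZ is active.
Malonate is present, so BexU is active.
No repressor is bound and JovQ and NerZ and BexU are active, so *kepU* is transcribed.

ON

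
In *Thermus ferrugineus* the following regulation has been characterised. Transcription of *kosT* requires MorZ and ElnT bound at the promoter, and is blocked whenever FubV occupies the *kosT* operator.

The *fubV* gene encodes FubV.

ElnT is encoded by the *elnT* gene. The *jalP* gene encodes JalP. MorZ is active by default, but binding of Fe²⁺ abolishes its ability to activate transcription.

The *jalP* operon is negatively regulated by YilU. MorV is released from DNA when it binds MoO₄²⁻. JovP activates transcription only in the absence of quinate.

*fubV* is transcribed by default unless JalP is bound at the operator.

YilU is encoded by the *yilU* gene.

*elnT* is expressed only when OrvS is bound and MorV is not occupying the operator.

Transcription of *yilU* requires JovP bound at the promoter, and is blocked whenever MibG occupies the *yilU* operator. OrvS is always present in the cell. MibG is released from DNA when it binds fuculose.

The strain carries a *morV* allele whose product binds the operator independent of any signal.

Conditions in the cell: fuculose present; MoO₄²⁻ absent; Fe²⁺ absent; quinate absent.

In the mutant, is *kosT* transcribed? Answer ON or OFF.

OFF

Fe²⁺ is absent, so MorZ is active.
OrvS is produced constitutively and is active.
MorV is constitutively active in this strain.
With repressor MorV bound, *elnT* is not transcribed.
So ElnT is not produced.
Quinate is absent, so JovP is active.
Fuculose is present, so MibG is inactive.
No repressor is bound and JovP is active, so *yilU* is transcribed.
So YilU is produced and active.
With repressor YilU bound, *jalP* is not transcribed.
So JalP is not produced.
With no repressor bound, *fubV* is transcribed.
So FubV is produced and active.
With repressor FubV bound, *kosT* is not transcribed.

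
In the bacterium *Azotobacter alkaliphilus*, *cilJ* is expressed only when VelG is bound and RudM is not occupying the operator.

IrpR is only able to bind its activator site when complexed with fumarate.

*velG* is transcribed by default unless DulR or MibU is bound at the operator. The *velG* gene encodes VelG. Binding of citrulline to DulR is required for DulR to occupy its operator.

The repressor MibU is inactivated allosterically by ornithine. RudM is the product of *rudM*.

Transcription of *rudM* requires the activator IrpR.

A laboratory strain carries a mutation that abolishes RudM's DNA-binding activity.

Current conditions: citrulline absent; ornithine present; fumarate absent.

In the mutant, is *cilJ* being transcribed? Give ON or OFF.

ON

Citrulline is absent, so DulR is inactive.
Ornithine is present, so MibU is inactive.
With no repressor bound, *velG* is transcribed.
So VelG is produced and active.
RudM is non-functional in this strain, so it has no effect.
No repressor is bound and VelG is active, so *cilJ* is transcribed.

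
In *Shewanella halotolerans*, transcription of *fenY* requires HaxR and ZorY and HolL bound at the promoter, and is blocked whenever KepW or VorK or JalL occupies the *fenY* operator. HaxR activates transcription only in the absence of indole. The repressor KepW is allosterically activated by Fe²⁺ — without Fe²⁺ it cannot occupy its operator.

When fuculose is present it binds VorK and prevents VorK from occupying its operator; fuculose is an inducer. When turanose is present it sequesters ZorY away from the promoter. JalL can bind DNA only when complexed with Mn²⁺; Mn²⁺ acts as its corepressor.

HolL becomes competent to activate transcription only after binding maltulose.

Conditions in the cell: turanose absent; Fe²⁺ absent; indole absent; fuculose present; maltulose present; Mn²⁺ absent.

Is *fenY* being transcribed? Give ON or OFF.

Fe²⁺ is absent, so KepW is inactive.
Indole is absent, so HaxR is active.
Turanose is absent, so ZorY is active.
Fuculose is present, so VorK is inactive.
Mn²⁺ is absent, so JalL is inactive.
Maltulose is present, so HolL is active.
No repressor is bound and HaxR and ZorY and HolL are active, so *fenY* is transcribed.

ON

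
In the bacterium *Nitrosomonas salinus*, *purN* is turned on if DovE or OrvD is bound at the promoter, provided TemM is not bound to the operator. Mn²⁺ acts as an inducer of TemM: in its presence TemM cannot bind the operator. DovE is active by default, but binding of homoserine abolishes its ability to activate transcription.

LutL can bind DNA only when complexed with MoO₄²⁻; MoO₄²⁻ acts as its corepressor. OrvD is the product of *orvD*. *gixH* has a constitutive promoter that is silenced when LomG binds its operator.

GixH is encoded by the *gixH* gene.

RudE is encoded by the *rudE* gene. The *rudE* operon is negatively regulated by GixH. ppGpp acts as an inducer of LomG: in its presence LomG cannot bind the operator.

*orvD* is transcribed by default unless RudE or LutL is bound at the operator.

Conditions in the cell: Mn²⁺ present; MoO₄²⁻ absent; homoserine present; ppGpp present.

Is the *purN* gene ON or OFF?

Mn²⁺ is present, so TemM is inactive.
Homoserine is present, so DovE is inactive.
ppGpp is present, so LomG is inactive.
With no repressor bound, *gixH* is transcribed.
So GixH is produced and active.
With repressor GixH bound, *rudE* is not transcribed.
So RudE is not produced.
MoO₄²⁻ is absent, so LutL is inactive.
With no repressor bound, *orvD* is transcribed.
So OrvD is produced and active.
Activator OrvD is present, so *purN* is transcribed.

ON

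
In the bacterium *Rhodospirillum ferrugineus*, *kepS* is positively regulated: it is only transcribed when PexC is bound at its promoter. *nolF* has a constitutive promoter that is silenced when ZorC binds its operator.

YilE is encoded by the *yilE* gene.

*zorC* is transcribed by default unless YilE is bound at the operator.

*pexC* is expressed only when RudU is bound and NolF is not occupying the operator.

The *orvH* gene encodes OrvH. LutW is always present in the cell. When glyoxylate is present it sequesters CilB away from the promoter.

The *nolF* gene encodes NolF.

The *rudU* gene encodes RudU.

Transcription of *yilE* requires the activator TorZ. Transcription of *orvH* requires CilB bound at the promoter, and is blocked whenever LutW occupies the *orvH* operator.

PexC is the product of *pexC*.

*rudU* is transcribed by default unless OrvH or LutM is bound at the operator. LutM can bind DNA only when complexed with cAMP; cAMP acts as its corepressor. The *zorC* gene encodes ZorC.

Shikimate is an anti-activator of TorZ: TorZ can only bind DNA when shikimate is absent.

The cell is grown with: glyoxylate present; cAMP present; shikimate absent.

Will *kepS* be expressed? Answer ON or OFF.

OFF

Shikimate is absent, so TorZ is active.
No repressor is bound and TorZ is active, so *yilE* is transcribed.
So YilE is produced and active.
With repressor YilE bound, *zorC* is not transcribed.
So ZorC is not produced.
With no repressor bound, *nolF* is transcribed.
So NolF is produced and active.
Glyoxylate is present, so CilB is inactive.
LutW is produced constitutively and is active.
With repressor LutW bound, *orvH* is not transcribed.
So OrvH is not produced.
cAMP is present, so LutM is active.
With repressor LutM bound, *rudU* is not transcribed.
So RudU is not produced.
With repressor NolF bound, *pexC* is not transcribed.
So PexC is not produced.
Required activator PexC is absent, so *kepS* is not transcribed.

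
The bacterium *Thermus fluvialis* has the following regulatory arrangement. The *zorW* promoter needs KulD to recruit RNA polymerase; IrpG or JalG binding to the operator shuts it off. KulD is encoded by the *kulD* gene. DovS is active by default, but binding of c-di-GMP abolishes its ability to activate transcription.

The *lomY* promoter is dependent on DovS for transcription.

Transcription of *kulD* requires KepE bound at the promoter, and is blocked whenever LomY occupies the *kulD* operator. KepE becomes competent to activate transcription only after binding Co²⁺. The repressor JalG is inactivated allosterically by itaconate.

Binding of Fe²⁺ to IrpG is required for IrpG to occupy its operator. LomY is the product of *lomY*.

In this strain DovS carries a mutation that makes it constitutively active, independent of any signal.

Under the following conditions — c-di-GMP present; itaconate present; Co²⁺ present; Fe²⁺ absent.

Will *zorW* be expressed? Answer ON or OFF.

OFF

Fe²⁺ is absent, so IrpG is inactive.
DovS is constitutively active in this strain.
No repressor is bound and DovS is active, so *lomY* is transcribed.
So LomY is produced and active.
Co²⁺ is present, so KepE is active.
With repressor LomY bound, *kulD* is not transcribed.
So KulD is not produced.
Itaconate is present, so JalG is inactive.
Required activator KulD is absent, so *zorW* is not transcribed.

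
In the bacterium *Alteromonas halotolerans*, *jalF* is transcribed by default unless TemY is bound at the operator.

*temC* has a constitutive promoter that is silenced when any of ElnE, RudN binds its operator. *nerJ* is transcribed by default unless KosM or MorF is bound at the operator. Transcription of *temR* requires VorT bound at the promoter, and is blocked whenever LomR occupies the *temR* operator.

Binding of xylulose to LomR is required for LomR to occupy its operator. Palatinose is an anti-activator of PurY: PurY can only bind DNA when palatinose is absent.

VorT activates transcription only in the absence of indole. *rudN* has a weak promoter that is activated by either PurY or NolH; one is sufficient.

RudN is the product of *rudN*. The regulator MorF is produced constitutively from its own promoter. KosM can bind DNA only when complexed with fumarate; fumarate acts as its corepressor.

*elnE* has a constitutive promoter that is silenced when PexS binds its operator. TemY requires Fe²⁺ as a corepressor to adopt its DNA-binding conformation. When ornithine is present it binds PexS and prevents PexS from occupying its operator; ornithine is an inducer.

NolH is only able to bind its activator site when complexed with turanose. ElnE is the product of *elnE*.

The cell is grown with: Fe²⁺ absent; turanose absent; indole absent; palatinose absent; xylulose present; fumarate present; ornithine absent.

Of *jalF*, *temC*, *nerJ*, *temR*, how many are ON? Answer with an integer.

1

Fe²⁺ is absent, so TemY is inactive.
With no repressor bound, *jalF* is transcribed.
→ *jalF* is ON.
Ornithine is absent, so PexS is active.
With repressor PexS bound, *elnE* is not transcribed.
So ElnE is not produced.
Palatinose is absent, so PurY is active.
Turanose is absent, so NolH is inactive.
Activator PurY is present, so *rudN* is transcribed.
So RudN is produced and active.
With repressor RudN bound, *temC* is not transcribed.
→ *temC* is OFF.
Fumarate is present, so KosM is active.
MorF is produced constitutively and is active.
With repressor KosM bound, *nerJ* is not transcribed.
→ *nerJ* is OFF.
Indole is absent, so VorT is active.
Xylulose is present, so LomR is active.
With repressor LomR bound, *temR* is not transcribed.
→ *temR* is OFF.
1 of the 4 genes is transcribed.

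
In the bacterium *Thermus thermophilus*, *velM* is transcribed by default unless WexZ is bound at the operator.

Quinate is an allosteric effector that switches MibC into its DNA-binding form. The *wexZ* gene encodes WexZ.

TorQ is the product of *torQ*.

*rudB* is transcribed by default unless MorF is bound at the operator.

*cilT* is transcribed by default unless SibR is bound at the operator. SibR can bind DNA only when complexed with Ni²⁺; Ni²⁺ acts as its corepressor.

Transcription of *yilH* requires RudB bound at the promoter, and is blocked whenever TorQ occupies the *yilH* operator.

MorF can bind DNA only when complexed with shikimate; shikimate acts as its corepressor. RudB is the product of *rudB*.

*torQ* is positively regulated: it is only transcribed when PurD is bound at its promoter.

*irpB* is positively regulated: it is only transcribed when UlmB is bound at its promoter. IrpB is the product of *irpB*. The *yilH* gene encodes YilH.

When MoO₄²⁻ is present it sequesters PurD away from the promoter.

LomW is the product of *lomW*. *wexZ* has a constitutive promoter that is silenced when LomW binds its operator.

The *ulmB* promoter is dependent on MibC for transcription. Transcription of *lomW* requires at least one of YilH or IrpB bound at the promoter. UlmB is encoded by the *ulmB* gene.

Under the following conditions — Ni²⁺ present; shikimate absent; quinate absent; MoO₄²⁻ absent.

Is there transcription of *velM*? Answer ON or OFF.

MoO₄²⁻ is absent, so PurD is active.
No repressor is bound and PurD is active, so *torQ* is transcribed.
So TorQ is produced and active.
Shikimate is absent, so MorF is inactive.
With no repressor bound, *rudB* is transcribed.
So RudB is produced and active.
With repressor TorQ bound, *yilH* is not transcribed.
So YilH is not produced.
Quinate is absent, so MibC is inactive.
Required activator MibC is absent, so *ulmB* is not transcribed.
So UlmB is not produced.
Required activator UlmB is absent, so *irpB* is not transcribed.
So IrpB is not produced.
No activator is available at the *lomW* promoter, so *lomW* is not transcribed.
So LomW is not produced.
With no repressor bound, *wexZ* is transcribed.
So WexZ is produced and active.
With repressor WexZ bound, *velM* is not transcribed.

OFF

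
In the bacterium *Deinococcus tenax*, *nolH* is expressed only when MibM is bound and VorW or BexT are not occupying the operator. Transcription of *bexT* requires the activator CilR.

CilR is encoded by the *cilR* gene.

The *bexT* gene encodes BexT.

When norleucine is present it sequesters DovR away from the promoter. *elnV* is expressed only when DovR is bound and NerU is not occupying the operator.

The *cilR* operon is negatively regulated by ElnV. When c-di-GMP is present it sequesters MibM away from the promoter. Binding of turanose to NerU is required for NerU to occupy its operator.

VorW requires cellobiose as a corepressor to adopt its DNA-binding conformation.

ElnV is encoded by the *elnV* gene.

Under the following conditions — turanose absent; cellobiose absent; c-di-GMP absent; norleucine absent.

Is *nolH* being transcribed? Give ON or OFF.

Cellobiose is absent, so VorW is inactive.
c-di-GMP is absent, so MibM is active.
Turanose is absent, so NerU is inactive.
Norleucine is absent, so DovR is active.
No repressor is bound and DovR is active, so *elnV* is transcribed.
So ElnV is produced and active.
With repressor ElnV bound, *cilR* is not transcribed.
So CilR is not produced.
Required activator CilR is absent, so *bexT* is not transcribed.
So BexT is not produced.
No repressor is bound and MibM is active, so *nolH* is transcribed.

ON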